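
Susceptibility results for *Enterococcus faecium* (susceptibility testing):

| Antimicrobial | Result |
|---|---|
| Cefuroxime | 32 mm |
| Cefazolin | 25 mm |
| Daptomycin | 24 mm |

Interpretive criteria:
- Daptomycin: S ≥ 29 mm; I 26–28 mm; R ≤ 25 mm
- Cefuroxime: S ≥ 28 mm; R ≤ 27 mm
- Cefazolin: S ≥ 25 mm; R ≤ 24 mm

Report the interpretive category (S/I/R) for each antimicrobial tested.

S, S, R

Cefuroxime 32 mm: ≥ 28 mm → Susceptible
Cefazolin (25 mm) ≥ 25 mm ⇒ Susceptible
Daptomycin 24 mm: ≤ 25 mm — Resistant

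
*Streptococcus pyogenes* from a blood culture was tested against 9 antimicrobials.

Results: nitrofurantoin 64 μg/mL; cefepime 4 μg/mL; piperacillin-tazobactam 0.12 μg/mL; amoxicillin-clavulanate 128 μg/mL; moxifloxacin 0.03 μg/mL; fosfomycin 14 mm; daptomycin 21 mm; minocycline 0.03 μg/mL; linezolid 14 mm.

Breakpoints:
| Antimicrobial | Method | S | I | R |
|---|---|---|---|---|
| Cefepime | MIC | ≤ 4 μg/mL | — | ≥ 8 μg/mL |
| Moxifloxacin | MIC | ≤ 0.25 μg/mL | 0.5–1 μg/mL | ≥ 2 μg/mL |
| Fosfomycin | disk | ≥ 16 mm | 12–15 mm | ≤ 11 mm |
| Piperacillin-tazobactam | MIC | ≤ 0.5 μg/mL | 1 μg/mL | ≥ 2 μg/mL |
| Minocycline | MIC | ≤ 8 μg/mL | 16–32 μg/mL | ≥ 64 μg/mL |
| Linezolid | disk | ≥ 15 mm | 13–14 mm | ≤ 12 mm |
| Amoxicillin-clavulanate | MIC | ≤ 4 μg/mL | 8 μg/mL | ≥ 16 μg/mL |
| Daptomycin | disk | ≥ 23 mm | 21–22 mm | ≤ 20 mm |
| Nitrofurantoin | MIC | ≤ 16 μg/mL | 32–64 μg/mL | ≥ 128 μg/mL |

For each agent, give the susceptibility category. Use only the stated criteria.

I, S, S, R, S, I, I, S, I

Nitrofurantoin (64 μg/mL) in 32–64 μg/mL → Intermediate
Cefepime (4 μg/mL) ≤ 4 μg/mL — S
Piperacillin-tazobactam: 0.12 μg/mL is ≤ 0.5 μg/mL ⇒ susceptible
Amoxicillin-clavulanate: 128 μg/mL is ≥ 16 μg/mL → Resistant
Moxifloxacin (0.03 μg/mL) ≤ 0.25 μg/mL — Susceptible
Fosfomycin (14 mm) in 12–15 mm ⇒ Intermediate
Daptomycin (21 mm) in 21–22 mm → I
Minocycline 0.03 μg/mL: ≤ 8 μg/mL — susceptible
Linezolid 14 mm: in 13–14 mm ⇒ I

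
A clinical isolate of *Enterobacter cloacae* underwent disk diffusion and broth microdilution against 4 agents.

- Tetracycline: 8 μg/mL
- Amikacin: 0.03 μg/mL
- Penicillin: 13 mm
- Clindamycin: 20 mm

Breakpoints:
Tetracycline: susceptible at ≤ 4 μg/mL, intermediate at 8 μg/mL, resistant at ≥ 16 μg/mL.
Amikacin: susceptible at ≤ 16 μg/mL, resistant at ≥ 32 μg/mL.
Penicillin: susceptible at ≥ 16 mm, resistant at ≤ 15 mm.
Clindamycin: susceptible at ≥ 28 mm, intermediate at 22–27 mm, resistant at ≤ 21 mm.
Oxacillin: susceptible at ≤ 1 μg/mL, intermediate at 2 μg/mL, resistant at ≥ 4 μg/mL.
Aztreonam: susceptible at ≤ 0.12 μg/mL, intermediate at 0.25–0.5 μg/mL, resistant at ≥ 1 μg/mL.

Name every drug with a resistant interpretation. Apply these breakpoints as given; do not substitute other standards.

penicillin, clindamycin

Tetracycline: 8 μg/mL is = 8 μg/mL — intermediate
Amikacin 0.03 μg/mL: ≤ 16 μg/mL → susceptible
Penicillin (13 mm) ≤ 15 mm → resistant
Clindamycin (20 mm) ≤ 21 mm — Resistant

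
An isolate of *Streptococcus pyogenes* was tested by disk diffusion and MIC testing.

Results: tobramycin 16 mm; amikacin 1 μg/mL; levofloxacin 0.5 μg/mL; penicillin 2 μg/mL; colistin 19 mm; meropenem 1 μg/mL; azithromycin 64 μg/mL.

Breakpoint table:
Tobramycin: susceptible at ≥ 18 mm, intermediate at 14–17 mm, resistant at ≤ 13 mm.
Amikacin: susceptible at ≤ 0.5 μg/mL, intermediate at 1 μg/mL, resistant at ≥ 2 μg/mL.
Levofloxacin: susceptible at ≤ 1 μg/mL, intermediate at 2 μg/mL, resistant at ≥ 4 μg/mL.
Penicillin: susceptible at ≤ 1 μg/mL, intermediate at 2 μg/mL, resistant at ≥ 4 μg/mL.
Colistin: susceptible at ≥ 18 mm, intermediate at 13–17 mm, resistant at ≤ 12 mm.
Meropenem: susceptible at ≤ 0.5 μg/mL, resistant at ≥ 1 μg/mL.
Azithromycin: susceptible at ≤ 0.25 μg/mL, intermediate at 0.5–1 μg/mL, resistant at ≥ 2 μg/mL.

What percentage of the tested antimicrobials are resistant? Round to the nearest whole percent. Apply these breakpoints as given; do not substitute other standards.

29%

Tobramycin 16 mm: in 14–17 mm ⇒ I
Amikacin: 1 μg/mL is = 1 μg/mL → I
Levofloxacin: 0.5 μg/mL is ≤ 1 μg/mL → susceptible
Penicillin 2 μg/mL: = 2 μg/mL — I
Colistin: 19 mm is ≥ 18 mm — Susceptible
Meropenem (1 μg/mL) ≥ 1 μg/mL ⇒ R
Azithromycin (64 μg/mL) ≥ 2 μg/mL — resistant
Resistant: 2/7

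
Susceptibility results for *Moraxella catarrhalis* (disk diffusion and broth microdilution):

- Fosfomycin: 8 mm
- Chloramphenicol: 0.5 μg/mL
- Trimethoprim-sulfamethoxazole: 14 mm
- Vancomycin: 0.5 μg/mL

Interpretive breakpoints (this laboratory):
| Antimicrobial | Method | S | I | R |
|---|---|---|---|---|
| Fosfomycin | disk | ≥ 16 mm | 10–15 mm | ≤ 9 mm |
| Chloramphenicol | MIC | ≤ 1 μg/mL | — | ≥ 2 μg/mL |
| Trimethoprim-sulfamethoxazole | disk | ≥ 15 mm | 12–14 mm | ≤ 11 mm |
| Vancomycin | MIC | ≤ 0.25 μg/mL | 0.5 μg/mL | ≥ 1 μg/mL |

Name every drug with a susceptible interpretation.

Fosfomycin: 8 mm is ≤ 9 mm — resistant
Chloramphenicol (0.5 μg/mL) ≤ 1 μg/mL — S
Trimethoprim-sulfamethoxazole: 14 mm is in 12–14 mm ⇒ Intermediate
Vancomycin (0.5 μg/mL) = 0.5 μg/mL ⇒ intermediate

chloramphenicol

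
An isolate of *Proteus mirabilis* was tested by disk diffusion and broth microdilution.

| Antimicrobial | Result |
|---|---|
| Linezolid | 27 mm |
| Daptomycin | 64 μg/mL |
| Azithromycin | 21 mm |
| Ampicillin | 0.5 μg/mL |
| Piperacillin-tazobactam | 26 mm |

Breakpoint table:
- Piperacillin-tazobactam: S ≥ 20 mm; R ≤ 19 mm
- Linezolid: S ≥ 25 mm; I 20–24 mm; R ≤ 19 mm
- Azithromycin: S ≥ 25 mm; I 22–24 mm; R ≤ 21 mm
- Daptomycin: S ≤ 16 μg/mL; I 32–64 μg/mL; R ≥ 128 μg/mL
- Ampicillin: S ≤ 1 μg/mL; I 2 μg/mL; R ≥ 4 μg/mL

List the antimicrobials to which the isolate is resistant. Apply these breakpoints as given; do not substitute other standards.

azithromycin

Linezolid (27 mm) ≥ 25 mm — susceptible
Daptomycin: 64 μg/mL is in 32–64 μg/mL → intermediate
Azithromycin (21 mm) ≤ 21 mm — resistant
Ampicillin (0.5 μg/mL) ≤ 1 μg/mL ⇒ S
Piperacillin-tazobactam 26 mm: ≥ 20 mm → Susceptible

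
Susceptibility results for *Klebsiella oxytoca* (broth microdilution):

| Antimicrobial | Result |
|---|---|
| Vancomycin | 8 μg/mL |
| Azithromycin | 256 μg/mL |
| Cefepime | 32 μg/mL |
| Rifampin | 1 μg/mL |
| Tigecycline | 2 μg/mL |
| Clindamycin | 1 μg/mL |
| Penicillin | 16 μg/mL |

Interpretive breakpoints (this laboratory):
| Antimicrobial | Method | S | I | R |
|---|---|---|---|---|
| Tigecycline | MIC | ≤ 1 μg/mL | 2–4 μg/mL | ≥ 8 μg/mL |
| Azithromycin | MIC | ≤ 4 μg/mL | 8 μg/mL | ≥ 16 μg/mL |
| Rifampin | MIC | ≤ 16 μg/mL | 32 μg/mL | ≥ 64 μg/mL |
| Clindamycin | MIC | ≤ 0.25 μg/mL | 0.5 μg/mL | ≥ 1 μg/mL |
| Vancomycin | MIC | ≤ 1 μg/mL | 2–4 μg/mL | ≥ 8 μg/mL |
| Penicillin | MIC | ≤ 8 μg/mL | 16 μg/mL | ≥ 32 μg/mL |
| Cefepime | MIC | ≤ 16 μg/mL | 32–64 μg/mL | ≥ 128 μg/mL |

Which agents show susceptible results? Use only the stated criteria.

Vancomycin (8 μg/mL) ≥ 8 μg/mL → resistant
Azithromycin 256 μg/mL: ≥ 16 μg/mL ⇒ R
Cefepime: 32 μg/mL is in 32–64 μg/mL — I
Rifampin: 1 μg/mL is ≤ 16 μg/mL ⇒ Susceptible
Tigecycline 2 μg/mL: in 2–4 μg/mL → I
Clindamycin: 1 μg/mL is ≥ 1 μg/mL — resistant
Penicillin (16 μg/mL) = 16 μg/mL ⇒ intermediate

rifampin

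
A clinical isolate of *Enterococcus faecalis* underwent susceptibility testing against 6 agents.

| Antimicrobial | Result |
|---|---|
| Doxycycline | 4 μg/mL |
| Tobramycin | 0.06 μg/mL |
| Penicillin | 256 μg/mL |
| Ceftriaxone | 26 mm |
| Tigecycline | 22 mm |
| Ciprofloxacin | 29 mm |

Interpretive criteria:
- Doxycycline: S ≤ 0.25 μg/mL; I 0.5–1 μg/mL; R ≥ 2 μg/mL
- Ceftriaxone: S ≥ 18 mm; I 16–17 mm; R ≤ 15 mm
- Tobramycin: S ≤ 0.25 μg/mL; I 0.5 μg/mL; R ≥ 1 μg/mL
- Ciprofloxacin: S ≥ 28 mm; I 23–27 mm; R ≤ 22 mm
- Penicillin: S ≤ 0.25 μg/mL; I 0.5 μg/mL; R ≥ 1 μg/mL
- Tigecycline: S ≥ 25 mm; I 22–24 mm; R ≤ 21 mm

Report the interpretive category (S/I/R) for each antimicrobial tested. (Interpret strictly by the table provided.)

Doxycycline 4 μg/mL: ≥ 2 μg/mL — resistant
Tobramycin: 0.06 μg/mL is ≤ 0.25 μg/mL → susceptible
Penicillin 256 μg/mL: ≥ 1 μg/mL → R
Ceftriaxone: 26 mm is ≥ 18 mm → susceptible
Tigecycline: 22 mm is in 22–24 mm ⇒ Intermediate
Ciprofloxacin (29 mm) ≥ 28 mm — S

R, S, R, S, I, S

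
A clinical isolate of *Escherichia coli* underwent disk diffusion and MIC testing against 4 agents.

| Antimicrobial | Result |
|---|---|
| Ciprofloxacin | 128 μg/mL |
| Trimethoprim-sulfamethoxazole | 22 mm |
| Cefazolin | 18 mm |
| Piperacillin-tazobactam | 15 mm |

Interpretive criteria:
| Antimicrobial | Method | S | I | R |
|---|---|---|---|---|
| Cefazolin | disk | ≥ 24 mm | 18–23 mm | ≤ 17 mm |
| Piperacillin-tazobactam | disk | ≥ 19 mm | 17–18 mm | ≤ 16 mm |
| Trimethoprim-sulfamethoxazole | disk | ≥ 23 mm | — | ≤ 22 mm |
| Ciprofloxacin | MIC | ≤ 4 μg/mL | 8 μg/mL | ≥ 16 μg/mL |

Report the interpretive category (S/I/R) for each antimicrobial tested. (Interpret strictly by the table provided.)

Ciprofloxacin: 128 μg/mL is ≥ 16 μg/mL → resistant
Trimethoprim-sulfamethoxazole (22 mm) ≤ 22 mm — resistant
Cefazolin 18 mm: in 18–23 mm → I
Piperacillin-tazobactam: 15 mm is ≤ 16 mm → resistant

R, R, I, R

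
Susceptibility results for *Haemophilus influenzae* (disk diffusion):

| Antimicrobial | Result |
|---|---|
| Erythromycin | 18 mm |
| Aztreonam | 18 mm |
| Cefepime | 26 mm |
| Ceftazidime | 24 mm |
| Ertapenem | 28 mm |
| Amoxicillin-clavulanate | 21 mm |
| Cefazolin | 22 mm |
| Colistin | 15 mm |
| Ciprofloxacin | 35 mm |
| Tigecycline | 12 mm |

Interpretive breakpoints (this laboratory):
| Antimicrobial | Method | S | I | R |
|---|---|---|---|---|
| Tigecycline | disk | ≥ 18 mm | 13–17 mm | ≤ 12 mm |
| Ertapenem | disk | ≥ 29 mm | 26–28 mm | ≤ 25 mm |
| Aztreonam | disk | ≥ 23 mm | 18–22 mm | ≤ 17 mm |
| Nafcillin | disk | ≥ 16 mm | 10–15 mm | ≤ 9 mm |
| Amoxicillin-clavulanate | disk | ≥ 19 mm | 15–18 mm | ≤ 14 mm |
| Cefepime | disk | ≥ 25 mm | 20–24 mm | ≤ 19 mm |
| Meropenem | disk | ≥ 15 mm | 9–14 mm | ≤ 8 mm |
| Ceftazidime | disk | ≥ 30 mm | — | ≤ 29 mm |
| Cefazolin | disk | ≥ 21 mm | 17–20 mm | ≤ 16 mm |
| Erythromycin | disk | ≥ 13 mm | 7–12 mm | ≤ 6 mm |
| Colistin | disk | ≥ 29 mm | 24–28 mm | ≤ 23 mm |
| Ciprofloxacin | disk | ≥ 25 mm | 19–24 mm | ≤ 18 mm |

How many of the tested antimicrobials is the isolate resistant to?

3

Erythromycin (18 mm) ≥ 13 mm → Susceptible
Aztreonam: 18 mm is in 18–22 mm → I
Cefepime 26 mm: ≥ 25 mm ⇒ Susceptible
Ceftazidime: 24 mm is ≤ 29 mm — resistant
Ertapenem 28 mm: in 26–28 mm ⇒ I
Amoxicillin-clavulanate 21 mm: ≥ 19 mm → S
Cefazolin 22 mm: ≥ 21 mm → susceptible
Colistin (15 mm) ≤ 23 mm → R
Ciprofloxacin 35 mm: ≥ 25 mm — Susceptible
Tigecycline 12 mm: ≤ 12 mm ⇒ R
Resistant: 3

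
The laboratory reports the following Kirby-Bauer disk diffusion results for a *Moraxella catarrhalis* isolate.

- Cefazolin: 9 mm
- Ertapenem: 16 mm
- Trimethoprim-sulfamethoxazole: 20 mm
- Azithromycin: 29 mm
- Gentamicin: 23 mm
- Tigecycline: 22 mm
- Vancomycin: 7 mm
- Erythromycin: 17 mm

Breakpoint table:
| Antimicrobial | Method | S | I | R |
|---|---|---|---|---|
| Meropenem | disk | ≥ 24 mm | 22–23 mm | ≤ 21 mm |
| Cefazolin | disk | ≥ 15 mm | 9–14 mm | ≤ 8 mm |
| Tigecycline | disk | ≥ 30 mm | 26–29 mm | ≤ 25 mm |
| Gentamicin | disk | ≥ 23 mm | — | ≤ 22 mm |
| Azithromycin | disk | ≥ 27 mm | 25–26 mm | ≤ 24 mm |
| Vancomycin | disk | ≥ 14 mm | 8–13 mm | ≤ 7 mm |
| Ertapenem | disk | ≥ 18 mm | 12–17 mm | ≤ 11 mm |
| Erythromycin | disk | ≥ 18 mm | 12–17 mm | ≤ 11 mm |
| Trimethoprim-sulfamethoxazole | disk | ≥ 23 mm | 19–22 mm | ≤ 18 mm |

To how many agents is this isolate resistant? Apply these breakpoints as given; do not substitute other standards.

Cefazolin (9 mm) in 9–14 mm — intermediate
Ertapenem: 16 mm is in 12–17 mm — Intermediate
Trimethoprim-sulfamethoxazole 20 mm: in 19–22 mm — I
Azithromycin (29 mm) ≥ 27 mm → susceptible
Gentamicin (23 mm) ≥ 23 mm ⇒ Susceptible
Tigecycline: 22 mm is ≤ 25 mm → resistant
Vancomycin (7 mm) ≤ 7 mm — resistant
Erythromycin: 17 mm is in 12–17 mm → I
Resistant: 2

2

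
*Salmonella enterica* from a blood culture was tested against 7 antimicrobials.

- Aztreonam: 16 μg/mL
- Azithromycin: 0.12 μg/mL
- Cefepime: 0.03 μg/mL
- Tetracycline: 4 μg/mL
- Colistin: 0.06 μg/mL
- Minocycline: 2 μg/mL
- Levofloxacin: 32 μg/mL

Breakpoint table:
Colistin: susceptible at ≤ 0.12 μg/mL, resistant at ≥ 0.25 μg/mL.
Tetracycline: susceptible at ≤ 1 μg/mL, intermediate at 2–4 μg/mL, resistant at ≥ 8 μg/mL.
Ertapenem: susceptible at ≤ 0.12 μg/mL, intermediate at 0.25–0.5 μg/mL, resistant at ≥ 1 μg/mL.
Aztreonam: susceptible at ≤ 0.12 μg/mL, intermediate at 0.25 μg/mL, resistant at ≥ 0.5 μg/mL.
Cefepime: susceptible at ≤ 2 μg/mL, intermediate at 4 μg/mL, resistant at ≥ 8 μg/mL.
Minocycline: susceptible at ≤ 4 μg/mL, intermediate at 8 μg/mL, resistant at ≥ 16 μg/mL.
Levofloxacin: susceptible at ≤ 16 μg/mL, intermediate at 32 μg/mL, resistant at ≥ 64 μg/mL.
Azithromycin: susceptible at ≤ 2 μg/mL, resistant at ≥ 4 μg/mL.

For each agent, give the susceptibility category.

R, S, S, I, S, S, I

Aztreonam (16 μg/mL) ≥ 0.5 μg/mL — Resistant
Azithromycin 0.12 μg/mL: ≤ 2 μg/mL → Susceptible
Cefepime (0.03 μg/mL) ≤ 2 μg/mL → Susceptible
Tetracycline: 4 μg/mL is in 2–4 μg/mL — Intermediate
Colistin (0.06 μg/mL) ≤ 0.12 μg/mL — Susceptible
Minocycline (2 μg/mL) ≤ 4 μg/mL — Susceptible
Levofloxacin (32 μg/mL) = 32 μg/mL ⇒ Intermediate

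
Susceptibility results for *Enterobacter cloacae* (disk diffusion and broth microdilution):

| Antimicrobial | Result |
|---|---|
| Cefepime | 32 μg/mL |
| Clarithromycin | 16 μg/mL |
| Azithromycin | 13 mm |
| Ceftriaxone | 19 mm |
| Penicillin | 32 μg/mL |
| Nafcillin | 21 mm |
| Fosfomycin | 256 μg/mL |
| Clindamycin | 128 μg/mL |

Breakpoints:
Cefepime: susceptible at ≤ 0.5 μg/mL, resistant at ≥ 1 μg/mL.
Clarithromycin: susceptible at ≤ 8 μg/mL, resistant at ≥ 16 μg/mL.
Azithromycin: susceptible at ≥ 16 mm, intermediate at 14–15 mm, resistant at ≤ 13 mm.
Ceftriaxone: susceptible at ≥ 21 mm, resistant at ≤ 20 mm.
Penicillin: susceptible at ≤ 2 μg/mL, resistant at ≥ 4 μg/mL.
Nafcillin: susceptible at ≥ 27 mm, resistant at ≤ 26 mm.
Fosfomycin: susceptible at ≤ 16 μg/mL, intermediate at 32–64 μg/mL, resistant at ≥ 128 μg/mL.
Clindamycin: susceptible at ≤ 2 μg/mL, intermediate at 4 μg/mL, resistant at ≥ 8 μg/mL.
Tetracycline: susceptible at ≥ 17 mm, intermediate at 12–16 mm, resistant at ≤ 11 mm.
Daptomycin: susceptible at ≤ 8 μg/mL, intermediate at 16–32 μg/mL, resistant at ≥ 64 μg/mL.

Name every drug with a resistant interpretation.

Cefepime 32 μg/mL: ≥ 1 μg/mL → resistant
Clarithromycin 16 μg/mL: ≥ 16 μg/mL → Resistant
Azithromycin 13 mm: ≤ 13 mm → Resistant
Ceftriaxone (19 mm) ≤ 20 mm — resistant
Penicillin (32 μg/mL) ≥ 4 μg/mL — Resistant
Nafcillin (21 mm) ≤ 26 mm — Resistant
Fosfomycin (256 μg/mL) ≥ 128 μg/mL — Resistant
Clindamycin 128 μg/mL: ≥ 8 μg/mL — Resistant

cefepime, clarithromycin, azithromycin, ceftriaxone, penicillin, nafcillin, fosfomycin, clindamycin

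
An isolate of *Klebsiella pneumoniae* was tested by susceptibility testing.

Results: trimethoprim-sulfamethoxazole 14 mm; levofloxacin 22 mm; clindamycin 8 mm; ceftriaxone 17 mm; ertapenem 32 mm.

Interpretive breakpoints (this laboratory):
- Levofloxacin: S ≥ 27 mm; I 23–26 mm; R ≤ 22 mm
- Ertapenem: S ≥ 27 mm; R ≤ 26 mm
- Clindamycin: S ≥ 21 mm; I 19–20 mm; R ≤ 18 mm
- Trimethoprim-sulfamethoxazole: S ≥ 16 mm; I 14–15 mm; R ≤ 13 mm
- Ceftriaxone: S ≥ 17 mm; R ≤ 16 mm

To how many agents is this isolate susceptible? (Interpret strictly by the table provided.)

2

Trimethoprim-sulfamethoxazole 14 mm: in 14–15 mm → I
Levofloxacin (22 mm) ≤ 22 mm → R
Clindamycin 8 mm: ≤ 18 mm — Resistant
Ceftriaxone 17 mm: ≥ 17 mm — susceptible
Ertapenem 32 mm: ≥ 27 mm — susceptible
Susceptible: 2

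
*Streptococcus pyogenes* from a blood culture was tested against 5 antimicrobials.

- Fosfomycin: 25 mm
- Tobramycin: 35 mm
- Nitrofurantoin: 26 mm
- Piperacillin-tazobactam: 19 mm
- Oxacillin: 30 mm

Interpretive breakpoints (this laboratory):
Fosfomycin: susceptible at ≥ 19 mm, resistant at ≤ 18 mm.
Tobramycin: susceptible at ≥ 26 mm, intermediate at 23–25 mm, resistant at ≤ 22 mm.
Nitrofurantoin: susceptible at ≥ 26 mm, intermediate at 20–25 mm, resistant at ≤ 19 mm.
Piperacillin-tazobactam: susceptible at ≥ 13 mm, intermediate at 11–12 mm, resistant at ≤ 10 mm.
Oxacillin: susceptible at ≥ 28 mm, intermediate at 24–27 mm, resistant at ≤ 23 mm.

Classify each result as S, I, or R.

Fosfomycin (25 mm) ≥ 19 mm — Susceptible
Tobramycin (35 mm) ≥ 26 mm ⇒ susceptible
Nitrofurantoin 26 mm: ≥ 26 mm ⇒ Susceptible
Piperacillin-tazobactam: 19 mm is ≥ 13 mm ⇒ Susceptible
Oxacillin 30 mm: ≥ 28 mm → susceptible

S, S, S, S, S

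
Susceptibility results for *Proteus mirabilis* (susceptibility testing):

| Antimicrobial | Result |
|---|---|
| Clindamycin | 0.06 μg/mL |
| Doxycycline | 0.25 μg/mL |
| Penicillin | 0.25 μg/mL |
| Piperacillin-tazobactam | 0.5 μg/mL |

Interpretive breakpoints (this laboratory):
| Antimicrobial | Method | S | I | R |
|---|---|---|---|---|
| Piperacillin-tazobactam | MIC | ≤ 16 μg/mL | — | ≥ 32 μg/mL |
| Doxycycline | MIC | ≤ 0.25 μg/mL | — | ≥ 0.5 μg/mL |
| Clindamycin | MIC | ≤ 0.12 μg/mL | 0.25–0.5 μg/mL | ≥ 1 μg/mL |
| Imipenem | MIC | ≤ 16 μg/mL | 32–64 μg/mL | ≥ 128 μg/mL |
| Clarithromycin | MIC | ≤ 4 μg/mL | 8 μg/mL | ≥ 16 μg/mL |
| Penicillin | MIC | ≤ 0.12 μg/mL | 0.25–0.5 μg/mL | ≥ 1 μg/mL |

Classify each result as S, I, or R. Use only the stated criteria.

Clindamycin: 0.06 μg/mL is ≤ 0.12 μg/mL ⇒ Susceptible
Doxycycline 0.25 μg/mL: ≤ 0.25 μg/mL ⇒ S
Penicillin (0.25 μg/mL) in 0.25–0.5 μg/mL — intermediate
Piperacillin-tazobactam (0.5 μg/mL) ≤ 16 μg/mL ⇒ susceptible

S, S, I, S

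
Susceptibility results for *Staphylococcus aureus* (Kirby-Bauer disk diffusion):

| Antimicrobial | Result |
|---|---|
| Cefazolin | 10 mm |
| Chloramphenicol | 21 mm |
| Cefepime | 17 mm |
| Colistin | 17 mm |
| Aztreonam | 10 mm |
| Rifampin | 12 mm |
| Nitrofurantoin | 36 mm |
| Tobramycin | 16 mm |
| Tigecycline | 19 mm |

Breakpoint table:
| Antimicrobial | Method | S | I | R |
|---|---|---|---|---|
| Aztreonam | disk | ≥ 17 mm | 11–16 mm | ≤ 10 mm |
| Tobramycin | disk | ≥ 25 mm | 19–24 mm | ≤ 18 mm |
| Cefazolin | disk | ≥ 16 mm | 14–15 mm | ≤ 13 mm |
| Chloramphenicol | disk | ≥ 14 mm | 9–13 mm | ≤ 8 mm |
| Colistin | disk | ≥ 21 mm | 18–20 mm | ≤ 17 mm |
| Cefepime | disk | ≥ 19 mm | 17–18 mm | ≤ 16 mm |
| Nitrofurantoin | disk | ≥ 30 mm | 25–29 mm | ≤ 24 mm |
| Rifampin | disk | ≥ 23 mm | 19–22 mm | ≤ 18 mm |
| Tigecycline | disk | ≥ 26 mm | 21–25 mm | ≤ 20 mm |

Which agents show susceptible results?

chloramphenicol, nitrofurantoin

Cefazolin 10 mm: ≤ 13 mm — Resistant
Chloramphenicol (21 mm) ≥ 14 mm → Susceptible
Cefepime: 17 mm is in 17–18 mm ⇒ Intermediate
Colistin (17 mm) ≤ 17 mm → R
Aztreonam 10 mm: ≤ 10 mm — Resistant
Rifampin 12 mm: ≤ 18 mm → Resistant
Nitrofurantoin (36 mm) ≥ 30 mm → S
Tobramycin 16 mm: ≤ 18 mm — Resistant
Tigecycline 19 mm: ≤ 20 mm → resistant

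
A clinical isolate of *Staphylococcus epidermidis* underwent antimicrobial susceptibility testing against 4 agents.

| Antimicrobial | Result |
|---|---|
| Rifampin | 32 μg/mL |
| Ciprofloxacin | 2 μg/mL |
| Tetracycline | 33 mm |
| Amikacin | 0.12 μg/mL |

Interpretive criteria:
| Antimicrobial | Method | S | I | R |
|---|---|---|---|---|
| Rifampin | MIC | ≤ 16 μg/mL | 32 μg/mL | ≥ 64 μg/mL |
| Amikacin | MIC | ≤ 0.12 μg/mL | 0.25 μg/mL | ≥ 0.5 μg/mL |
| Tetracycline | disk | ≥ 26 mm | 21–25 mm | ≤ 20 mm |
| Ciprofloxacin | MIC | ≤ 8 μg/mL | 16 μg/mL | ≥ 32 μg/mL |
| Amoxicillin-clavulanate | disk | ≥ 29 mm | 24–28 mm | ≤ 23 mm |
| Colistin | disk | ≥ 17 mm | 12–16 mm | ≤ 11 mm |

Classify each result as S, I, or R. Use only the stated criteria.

Rifampin (32 μg/mL) = 32 μg/mL → I
Ciprofloxacin 2 μg/mL: ≤ 8 μg/mL — Susceptible
Tetracycline 33 mm: ≥ 26 mm — S
Amikacin: 0.12 μg/mL is ≤ 0.12 μg/mL — S

I, S, S, S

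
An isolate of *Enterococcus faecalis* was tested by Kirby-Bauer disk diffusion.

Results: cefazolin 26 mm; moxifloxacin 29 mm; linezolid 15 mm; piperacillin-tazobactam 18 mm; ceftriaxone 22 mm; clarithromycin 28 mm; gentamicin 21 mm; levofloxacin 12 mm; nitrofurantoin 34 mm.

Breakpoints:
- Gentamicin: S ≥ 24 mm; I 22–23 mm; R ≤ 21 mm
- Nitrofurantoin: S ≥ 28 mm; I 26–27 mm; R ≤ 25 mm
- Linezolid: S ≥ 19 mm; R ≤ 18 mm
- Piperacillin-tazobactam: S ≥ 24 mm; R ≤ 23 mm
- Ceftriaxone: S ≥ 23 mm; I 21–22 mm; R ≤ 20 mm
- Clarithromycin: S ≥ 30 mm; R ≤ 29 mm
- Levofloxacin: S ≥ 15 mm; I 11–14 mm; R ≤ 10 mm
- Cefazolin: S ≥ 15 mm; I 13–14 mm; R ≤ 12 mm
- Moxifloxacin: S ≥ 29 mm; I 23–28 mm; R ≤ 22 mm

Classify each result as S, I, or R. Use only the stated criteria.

S, S, R, R, I, R, R, I, S

Cefazolin 26 mm: ≥ 15 mm → S
Moxifloxacin: 29 mm is ≥ 29 mm — S
Linezolid (15 mm) ≤ 18 mm ⇒ Resistant
Piperacillin-tazobactam 18 mm: ≤ 23 mm → R
Ceftriaxone (22 mm) in 21–22 mm ⇒ Intermediate
Clarithromycin 28 mm: ≤ 29 mm ⇒ Resistant
Gentamicin 21 mm: ≤ 21 mm — Resistant
Levofloxacin 12 mm: in 11–14 mm — I
Nitrofurantoin: 34 mm is ≥ 28 mm — S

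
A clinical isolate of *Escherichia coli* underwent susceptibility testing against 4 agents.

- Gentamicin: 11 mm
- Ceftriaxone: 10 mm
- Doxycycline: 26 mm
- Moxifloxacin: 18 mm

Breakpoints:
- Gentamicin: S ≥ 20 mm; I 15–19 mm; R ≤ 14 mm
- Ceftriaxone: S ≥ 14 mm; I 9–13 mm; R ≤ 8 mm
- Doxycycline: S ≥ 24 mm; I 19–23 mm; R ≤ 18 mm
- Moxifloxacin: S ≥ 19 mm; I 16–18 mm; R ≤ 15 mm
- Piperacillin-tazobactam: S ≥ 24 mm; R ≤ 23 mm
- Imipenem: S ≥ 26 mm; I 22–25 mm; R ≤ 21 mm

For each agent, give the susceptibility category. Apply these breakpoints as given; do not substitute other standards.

R, I, S, I

Gentamicin 11 mm: ≤ 14 mm — resistant
Ceftriaxone 10 mm: in 9–13 mm — Intermediate
Doxycycline 26 mm: ≥ 24 mm ⇒ susceptible
Moxifloxacin (18 mm) in 16–18 mm — intermediate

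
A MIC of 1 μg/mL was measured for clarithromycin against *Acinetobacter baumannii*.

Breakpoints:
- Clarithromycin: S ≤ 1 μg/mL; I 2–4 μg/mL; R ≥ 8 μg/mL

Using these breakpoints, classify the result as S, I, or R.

Susceptible

Clarithromycin 1 μg/mL: ≤ 1 μg/mL → Susceptible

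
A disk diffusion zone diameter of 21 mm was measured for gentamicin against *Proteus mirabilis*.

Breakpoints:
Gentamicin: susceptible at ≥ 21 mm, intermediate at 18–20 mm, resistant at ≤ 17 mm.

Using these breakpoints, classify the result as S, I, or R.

Gentamicin 21 mm: ≥ 21 mm ⇒ susceptible

Susceptible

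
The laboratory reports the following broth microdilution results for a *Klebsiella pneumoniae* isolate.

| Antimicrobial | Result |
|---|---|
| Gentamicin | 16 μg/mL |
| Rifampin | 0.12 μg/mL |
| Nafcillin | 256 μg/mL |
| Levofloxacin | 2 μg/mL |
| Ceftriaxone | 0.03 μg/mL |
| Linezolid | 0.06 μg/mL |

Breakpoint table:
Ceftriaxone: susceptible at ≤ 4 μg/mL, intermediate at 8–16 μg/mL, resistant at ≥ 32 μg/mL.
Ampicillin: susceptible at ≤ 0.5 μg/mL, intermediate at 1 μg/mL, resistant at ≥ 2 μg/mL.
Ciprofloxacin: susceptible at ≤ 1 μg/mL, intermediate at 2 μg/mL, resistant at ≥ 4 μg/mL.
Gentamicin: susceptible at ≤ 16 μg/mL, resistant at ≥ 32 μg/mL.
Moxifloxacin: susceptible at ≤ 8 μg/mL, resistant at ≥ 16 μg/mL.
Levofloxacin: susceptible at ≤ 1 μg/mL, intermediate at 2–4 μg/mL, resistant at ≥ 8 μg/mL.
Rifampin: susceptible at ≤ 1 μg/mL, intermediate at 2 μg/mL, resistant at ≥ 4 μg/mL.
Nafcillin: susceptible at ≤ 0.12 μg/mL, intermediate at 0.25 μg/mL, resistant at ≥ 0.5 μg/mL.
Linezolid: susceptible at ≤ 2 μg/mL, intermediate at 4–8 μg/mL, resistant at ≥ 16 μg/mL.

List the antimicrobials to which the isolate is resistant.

nafcillin

Gentamicin 16 μg/mL: ≤ 16 μg/mL → susceptible
Rifampin 0.12 μg/mL: ≤ 1 μg/mL ⇒ Susceptible
Nafcillin 256 μg/mL: ≥ 0.5 μg/mL → Resistant
Levofloxacin (2 μg/mL) in 2–4 μg/mL — Intermediate
Ceftriaxone (0.03 μg/mL) ≤ 4 μg/mL — S
Linezolid (0.06 μg/mL) ≤ 2 μg/mL — Susceptible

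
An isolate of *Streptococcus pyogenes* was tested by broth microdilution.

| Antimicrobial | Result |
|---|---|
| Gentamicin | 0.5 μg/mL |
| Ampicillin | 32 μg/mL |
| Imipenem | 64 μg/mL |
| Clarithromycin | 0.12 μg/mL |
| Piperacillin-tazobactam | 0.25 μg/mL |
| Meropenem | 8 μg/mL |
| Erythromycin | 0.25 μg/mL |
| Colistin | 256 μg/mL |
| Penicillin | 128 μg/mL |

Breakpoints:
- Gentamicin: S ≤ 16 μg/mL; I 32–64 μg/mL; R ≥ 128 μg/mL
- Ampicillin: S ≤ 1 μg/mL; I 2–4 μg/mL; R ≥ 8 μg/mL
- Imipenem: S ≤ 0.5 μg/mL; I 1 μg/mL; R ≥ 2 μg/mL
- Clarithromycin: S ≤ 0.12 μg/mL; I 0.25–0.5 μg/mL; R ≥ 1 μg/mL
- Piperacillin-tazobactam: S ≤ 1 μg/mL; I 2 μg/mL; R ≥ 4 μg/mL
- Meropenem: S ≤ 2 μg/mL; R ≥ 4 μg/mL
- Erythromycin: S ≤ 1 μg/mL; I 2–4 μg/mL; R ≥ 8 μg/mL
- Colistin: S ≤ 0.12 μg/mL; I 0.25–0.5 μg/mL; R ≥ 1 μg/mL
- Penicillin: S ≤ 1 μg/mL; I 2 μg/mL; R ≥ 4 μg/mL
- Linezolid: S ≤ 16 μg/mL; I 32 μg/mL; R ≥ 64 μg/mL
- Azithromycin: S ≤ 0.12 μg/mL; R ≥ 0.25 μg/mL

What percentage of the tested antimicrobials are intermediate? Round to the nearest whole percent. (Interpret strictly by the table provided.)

Gentamicin (0.5 μg/mL) ≤ 16 μg/mL → Susceptible
Ampicillin (32 μg/mL) ≥ 8 μg/mL ⇒ R
Imipenem 64 μg/mL: ≥ 2 μg/mL — Resistant
Clarithromycin (0.12 μg/mL) ≤ 0.12 μg/mL ⇒ Susceptible
Piperacillin-tazobactam 0.25 μg/mL: ≤ 1 μg/mL → S
Meropenem 8 μg/mL: ≥ 4 μg/mL — R
Erythromycin: 0.25 μg/mL is ≤ 1 μg/mL → susceptible
Colistin (256 μg/mL) ≥ 1 μg/mL ⇒ Resistant
Penicillin 128 μg/mL: ≥ 4 μg/mL — Resistant
Intermediate: 0/9

0%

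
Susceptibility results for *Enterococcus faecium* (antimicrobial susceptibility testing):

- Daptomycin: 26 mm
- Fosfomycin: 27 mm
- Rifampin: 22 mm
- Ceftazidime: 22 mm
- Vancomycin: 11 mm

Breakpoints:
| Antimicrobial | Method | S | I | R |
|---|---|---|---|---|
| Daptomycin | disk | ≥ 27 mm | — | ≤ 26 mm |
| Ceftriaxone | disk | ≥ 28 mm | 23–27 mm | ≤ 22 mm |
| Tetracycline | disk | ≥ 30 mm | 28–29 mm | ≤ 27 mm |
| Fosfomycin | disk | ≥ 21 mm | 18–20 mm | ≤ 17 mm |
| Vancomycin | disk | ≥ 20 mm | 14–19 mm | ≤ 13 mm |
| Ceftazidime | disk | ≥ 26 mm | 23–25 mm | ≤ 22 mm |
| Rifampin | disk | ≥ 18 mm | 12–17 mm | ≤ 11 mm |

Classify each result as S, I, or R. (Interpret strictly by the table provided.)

Daptomycin (26 mm) ≤ 26 mm → R
Fosfomycin (27 mm) ≥ 21 mm ⇒ susceptible
Rifampin: 22 mm is ≥ 18 mm ⇒ susceptible
Ceftazidime 22 mm: ≤ 22 mm ⇒ R
Vancomycin (11 mm) ≤ 13 mm — R

R, S, S, R, R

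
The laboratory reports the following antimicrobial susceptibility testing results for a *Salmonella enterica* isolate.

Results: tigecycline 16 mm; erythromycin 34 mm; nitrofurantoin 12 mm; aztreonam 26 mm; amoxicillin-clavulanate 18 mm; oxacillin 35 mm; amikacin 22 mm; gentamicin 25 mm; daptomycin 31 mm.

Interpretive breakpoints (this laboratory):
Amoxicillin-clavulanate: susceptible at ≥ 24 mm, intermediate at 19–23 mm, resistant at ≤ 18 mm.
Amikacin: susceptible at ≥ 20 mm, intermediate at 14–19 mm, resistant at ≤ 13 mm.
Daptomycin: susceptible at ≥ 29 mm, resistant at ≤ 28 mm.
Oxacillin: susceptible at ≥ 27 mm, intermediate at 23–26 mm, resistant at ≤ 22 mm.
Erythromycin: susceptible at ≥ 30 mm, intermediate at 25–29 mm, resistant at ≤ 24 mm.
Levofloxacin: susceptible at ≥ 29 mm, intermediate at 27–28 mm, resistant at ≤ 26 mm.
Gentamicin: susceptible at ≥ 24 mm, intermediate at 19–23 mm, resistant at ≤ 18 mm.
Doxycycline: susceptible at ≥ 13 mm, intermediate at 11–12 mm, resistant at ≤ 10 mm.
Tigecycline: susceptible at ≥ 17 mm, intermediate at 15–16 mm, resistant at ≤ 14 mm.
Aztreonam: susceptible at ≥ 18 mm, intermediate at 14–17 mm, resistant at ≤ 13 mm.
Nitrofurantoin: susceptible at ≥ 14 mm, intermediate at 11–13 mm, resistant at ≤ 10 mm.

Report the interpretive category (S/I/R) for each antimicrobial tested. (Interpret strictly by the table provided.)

I, S, I, S, R, S, S, S, S

Tigecycline 16 mm: in 15–16 mm — I
Erythromycin 34 mm: ≥ 30 mm — Susceptible
Nitrofurantoin: 12 mm is in 11–13 mm ⇒ intermediate
Aztreonam (26 mm) ≥ 18 mm → S
Amoxicillin-clavulanate 18 mm: ≤ 18 mm ⇒ R
Oxacillin: 35 mm is ≥ 27 mm ⇒ susceptible
Amikacin: 22 mm is ≥ 20 mm → S
Gentamicin: 25 mm is ≥ 24 mm → Susceptible
Daptomycin (31 mm) ≥ 29 mm — S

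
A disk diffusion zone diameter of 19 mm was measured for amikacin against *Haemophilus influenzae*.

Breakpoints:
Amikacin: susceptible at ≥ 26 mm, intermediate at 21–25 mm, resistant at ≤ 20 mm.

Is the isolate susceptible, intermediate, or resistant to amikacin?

Amikacin: 19 mm is ≤ 20 mm ⇒ resistant

Resistant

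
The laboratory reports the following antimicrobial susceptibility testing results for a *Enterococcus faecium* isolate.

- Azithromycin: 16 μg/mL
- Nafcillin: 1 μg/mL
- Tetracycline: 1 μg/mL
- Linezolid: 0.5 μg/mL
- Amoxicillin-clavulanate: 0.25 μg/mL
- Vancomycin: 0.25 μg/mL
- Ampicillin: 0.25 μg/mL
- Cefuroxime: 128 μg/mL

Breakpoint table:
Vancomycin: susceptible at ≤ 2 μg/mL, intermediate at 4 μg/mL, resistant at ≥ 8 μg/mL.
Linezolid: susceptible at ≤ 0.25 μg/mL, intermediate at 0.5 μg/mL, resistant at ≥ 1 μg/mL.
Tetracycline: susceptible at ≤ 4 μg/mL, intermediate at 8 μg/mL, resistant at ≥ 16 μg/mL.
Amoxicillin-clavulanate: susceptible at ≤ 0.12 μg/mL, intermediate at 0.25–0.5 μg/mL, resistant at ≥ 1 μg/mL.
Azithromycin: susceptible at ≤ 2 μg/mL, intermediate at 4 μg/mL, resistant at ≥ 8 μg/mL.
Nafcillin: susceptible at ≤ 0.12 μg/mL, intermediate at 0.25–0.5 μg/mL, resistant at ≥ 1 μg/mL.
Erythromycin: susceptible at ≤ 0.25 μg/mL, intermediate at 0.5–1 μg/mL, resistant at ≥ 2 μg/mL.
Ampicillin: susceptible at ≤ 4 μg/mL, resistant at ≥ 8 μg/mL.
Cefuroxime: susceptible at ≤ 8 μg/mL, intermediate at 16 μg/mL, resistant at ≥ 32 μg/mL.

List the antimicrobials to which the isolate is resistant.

Azithromycin: 16 μg/mL is ≥ 8 μg/mL → resistant
Nafcillin: 1 μg/mL is ≥ 1 μg/mL → R
Tetracycline 1 μg/mL: ≤ 4 μg/mL ⇒ Susceptible
Linezolid 0.5 μg/mL: = 0.5 μg/mL — intermediate
Amoxicillin-clavulanate 0.25 μg/mL: in 0.25–0.5 μg/mL → Intermediate
Vancomycin (0.25 μg/mL) ≤ 2 μg/mL ⇒ Susceptible
Ampicillin (0.25 μg/mL) ≤ 4 μg/mL ⇒ Susceptible
Cefuroxime (128 μg/mL) ≥ 32 μg/mL → Resistant

azithromycin, nafcillin, cefuroxime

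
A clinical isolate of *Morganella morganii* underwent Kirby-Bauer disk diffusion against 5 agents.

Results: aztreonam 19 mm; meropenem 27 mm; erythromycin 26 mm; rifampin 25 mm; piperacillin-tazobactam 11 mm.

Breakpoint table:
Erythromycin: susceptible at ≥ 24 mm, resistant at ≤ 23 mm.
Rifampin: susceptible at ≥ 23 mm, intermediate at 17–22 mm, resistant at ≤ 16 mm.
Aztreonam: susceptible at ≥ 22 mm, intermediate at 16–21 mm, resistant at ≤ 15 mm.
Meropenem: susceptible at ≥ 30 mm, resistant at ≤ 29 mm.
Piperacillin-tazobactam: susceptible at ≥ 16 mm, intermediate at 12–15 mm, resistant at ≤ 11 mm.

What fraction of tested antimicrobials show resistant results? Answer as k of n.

Aztreonam 19 mm: in 16–21 mm → intermediate
Meropenem: 27 mm is ≤ 29 mm → Resistant
Erythromycin: 26 mm is ≥ 24 mm — Susceptible
Rifampin (25 mm) ≥ 23 mm → susceptible
Piperacillin-tazobactam: 11 mm is ≤ 11 mm — R
Resistant: 2/5

2 of 5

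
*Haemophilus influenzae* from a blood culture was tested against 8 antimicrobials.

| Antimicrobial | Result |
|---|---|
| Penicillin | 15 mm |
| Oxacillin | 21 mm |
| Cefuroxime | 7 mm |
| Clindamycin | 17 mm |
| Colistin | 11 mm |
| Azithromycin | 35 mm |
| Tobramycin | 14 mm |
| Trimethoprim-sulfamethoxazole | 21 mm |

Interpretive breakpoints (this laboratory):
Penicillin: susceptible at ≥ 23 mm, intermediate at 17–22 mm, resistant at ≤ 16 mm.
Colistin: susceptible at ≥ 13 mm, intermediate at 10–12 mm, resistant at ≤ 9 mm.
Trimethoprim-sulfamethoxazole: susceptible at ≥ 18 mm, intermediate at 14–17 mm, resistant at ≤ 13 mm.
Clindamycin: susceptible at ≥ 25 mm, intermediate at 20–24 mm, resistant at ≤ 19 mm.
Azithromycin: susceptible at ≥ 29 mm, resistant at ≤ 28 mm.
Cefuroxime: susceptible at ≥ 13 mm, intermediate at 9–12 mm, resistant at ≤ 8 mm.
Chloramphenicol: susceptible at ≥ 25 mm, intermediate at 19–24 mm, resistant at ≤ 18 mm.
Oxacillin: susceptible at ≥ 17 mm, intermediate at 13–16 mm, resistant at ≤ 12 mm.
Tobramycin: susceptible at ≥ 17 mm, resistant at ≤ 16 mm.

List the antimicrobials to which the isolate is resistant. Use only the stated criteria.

penicillin, cefuroxime, clindamycin, tobramycin

Penicillin: 15 mm is ≤ 16 mm → R
Oxacillin (21 mm) ≥ 17 mm ⇒ Susceptible
Cefuroxime (7 mm) ≤ 8 mm → Resistant
Clindamycin (17 mm) ≤ 19 mm ⇒ resistant
Colistin: 11 mm is in 10–12 mm → intermediate
Azithromycin: 35 mm is ≥ 29 mm ⇒ S
Tobramycin: 14 mm is ≤ 16 mm → R
Trimethoprim-sulfamethoxazole 21 mm: ≥ 18 mm → Susceptible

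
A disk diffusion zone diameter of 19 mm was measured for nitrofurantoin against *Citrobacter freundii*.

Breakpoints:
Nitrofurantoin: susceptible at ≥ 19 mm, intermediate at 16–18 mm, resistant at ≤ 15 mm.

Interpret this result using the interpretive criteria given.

Nitrofurantoin: 19 mm is ≥ 19 mm — Susceptible

S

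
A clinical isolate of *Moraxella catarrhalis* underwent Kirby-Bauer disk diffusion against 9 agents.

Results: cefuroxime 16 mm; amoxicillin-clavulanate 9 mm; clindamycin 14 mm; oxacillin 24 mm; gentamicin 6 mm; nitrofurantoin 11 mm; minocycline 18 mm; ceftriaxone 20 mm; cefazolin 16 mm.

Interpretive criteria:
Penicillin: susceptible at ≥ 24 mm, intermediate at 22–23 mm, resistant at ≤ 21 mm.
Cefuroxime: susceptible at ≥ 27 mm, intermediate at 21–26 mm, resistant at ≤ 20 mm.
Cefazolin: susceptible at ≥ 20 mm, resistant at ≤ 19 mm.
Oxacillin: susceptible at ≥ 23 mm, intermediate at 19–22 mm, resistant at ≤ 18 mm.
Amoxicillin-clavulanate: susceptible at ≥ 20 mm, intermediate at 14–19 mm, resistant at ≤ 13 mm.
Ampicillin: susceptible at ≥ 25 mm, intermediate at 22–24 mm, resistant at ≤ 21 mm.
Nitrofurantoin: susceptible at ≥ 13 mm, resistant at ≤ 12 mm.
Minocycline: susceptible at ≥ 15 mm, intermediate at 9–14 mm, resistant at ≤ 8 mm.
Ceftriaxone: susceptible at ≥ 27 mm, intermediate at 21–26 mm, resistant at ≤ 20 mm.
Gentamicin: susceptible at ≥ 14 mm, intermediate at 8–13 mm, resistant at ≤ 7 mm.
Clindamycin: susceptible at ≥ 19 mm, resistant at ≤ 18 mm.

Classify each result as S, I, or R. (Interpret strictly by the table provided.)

R, R, R, S, R, R, S, R, R

Cefuroxime: 16 mm is ≤ 20 mm — Resistant
Amoxicillin-clavulanate 9 mm: ≤ 13 mm — resistant
Clindamycin 14 mm: ≤ 18 mm → Resistant
Oxacillin (24 mm) ≥ 23 mm ⇒ S
Gentamicin 6 mm: ≤ 7 mm → Resistant
Nitrofurantoin (11 mm) ≤ 12 mm → resistant
Minocycline (18 mm) ≥ 15 mm → S
Ceftriaxone: 20 mm is ≤ 20 mm ⇒ R
Cefazolin: 16 mm is ≤ 19 mm — resistant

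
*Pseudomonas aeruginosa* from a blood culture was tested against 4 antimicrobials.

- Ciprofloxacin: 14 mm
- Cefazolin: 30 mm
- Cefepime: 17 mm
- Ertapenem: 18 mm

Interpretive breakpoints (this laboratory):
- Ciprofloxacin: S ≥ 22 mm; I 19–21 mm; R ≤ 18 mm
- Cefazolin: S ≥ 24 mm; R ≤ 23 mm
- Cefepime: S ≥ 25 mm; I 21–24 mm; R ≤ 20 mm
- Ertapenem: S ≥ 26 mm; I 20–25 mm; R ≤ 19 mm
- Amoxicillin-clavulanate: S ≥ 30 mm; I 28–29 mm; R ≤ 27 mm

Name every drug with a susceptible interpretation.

Ciprofloxacin 14 mm: ≤ 18 mm — Resistant
Cefazolin: 30 mm is ≥ 24 mm — susceptible
Cefepime 17 mm: ≤ 20 mm — resistant
Ertapenem: 18 mm is ≤ 19 mm — Resistant

cefazolin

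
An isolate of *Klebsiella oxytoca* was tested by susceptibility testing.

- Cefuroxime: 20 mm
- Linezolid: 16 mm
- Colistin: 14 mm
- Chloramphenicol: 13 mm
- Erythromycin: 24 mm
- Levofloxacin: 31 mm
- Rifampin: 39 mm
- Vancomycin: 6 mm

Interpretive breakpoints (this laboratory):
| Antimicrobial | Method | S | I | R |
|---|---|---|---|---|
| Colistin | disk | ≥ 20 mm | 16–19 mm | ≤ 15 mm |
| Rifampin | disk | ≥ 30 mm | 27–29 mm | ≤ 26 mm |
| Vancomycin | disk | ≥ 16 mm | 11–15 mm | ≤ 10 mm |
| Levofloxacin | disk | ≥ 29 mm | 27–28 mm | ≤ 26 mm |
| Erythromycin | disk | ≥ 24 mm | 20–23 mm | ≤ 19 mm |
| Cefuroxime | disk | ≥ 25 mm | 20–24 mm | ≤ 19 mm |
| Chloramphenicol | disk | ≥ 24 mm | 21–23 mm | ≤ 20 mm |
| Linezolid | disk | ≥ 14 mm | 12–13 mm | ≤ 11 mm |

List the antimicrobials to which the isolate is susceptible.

Cefuroxime 20 mm: in 20–24 mm → intermediate
Linezolid: 16 mm is ≥ 14 mm → susceptible
Colistin (14 mm) ≤ 15 mm — R
Chloramphenicol 13 mm: ≤ 20 mm → R
Erythromycin (24 mm) ≥ 24 mm — Susceptible
Levofloxacin 31 mm: ≥ 29 mm ⇒ susceptible
Rifampin: 39 mm is ≥ 30 mm — susceptible
Vancomycin (6 mm) ≤ 10 mm — Resistant

linezolid, erythromycin, levofloxacin, rifampin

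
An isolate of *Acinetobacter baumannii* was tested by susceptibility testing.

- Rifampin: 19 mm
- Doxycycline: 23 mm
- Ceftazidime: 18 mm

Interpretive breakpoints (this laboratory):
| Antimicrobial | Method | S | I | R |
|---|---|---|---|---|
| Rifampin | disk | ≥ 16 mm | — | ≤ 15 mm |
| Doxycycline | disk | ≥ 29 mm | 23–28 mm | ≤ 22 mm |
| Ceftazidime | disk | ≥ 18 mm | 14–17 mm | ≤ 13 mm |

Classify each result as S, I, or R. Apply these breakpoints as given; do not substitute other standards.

S, I, S

Rifampin: 19 mm is ≥ 16 mm → S
Doxycycline (23 mm) in 23–28 mm — Intermediate
Ceftazidime 18 mm: ≥ 18 mm → susceptible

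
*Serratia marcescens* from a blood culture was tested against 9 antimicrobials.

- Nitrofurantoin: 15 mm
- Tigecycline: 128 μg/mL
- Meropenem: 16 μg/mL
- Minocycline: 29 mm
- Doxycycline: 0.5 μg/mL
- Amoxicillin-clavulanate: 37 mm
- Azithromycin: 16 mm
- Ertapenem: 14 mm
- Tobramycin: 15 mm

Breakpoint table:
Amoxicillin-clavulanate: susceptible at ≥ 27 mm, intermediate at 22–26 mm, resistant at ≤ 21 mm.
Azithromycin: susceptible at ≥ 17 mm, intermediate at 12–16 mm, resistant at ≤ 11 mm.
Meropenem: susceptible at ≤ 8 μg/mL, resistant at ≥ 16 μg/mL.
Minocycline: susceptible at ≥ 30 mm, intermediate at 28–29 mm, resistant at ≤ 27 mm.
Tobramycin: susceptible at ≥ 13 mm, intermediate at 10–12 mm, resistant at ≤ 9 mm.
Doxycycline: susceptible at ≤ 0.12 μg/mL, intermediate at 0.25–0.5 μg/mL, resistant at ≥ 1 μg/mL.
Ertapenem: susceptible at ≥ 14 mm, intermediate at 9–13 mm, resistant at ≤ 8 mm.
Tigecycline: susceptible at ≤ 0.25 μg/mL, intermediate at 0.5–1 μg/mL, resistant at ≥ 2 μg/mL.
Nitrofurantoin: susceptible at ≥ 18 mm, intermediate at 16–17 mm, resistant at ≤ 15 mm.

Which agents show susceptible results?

amoxicillin-clavulanate, ertapenem, tobramycin

Nitrofurantoin 15 mm: ≤ 15 mm → R
Tigecycline 128 μg/mL: ≥ 2 μg/mL ⇒ R
Meropenem (16 μg/mL) ≥ 16 μg/mL ⇒ Resistant
Minocycline: 29 mm is in 28–29 mm ⇒ I
Doxycycline (0.5 μg/mL) in 0.25–0.5 μg/mL — Intermediate
Amoxicillin-clavulanate 37 mm: ≥ 27 mm — Susceptible
Azithromycin 16 mm: in 12–16 mm ⇒ I
Ertapenem: 14 mm is ≥ 14 mm — S
Tobramycin (15 mm) ≥ 13 mm — S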